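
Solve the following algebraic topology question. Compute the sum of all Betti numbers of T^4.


b_k(T^4) = C(4,k), so the sum over k is sum_k C(4,k) = 2^4.
Total = 2^4 = 16

16


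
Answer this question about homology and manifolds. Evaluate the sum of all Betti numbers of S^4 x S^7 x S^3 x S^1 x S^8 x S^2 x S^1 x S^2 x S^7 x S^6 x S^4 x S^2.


Total Betti number is multiplicative under products.
Each S^d (d>=1) has total Betti number 2.
There are 12 sphere factors.
Total = 2^12 = 4096

4096


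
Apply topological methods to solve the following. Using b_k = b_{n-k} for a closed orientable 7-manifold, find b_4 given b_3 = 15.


Poincare duality for closed orientable n-manifolds: b_k = b_{n-k}.
Here n = 7, so b_4 = b_3 = 15

15


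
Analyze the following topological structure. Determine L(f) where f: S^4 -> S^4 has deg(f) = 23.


On S^4: L(f) = tr(f_0*) + (-1)^4 tr(f_4*) = 1 + (-1)^4 * deg(f).
L(f) = 1 + (-1)^4 * 23 = 1 + 23 = 24

24


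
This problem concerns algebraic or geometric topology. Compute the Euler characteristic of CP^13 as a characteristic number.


For any closed oriented manifold, <e(TM),[M]> = chi(M).
chi(CP^13) = 13+1 = 14

14


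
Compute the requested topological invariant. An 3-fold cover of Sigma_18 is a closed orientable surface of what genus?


For an n-sheeted cover: chi(E) = n * chi(B).
chi(Sigma_18) = 2 - 2*18 = -34.
chi(E) = 3 * (-34) = -102.
genus(E) = (2 - chi(E))/2 = (2 - (-102))/2 = 104/2 = 52

52


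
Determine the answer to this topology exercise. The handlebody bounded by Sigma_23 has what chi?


A genus-g handlebody deformation retracts to a wedge of g circles.
chi(vee_g S^1) = 1 - g.
chi(H_23) = 1 - 23 = -22

-22


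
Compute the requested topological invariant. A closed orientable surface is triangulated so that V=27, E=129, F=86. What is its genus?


chi = V - E + F = 27 - 129 + 86 = -16
For orientable closed surface: chi = 2 - 2g, so g = (2 - chi)/2.
g = (2 - (-16)) / 2 = 18 / 2 = 9

9


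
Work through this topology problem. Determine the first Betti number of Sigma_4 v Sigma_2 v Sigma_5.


For a wedge X v Y: reduced H_k(X v Y) = H_k(X) + H_k(Y).
Each Sigma_g contributes b_1 = 2g.
b_1 = 8 + 4 + 10 = 22

22


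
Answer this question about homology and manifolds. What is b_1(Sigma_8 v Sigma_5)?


For a wedge: H_1(A v B) = H_1(A) + H_1(B).
b_1(Sigma_8) = 16, b_1(Sigma_5) = 10.
b_1 = 16 + 10 = 26

26


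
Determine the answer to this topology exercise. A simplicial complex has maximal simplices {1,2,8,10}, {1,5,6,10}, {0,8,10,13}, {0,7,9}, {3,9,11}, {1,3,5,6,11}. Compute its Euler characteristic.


Enumerate all faces; f-vector: f_0=12, f_1=28, f_2=23, f_3=8, f_4=1.
chi = sum (-1)^k f_k = 0

0


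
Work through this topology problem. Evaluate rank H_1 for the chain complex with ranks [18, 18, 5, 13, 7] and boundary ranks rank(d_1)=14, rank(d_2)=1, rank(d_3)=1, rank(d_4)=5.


rank H_k = rank(ker d_k) - rank(im d_{k+1}).
rank(ker d_1) = rank(C_1) - rank(d_1) = 18 - 14 = 4.
rank(im d_{1+1}) = 1.
rank H_1 = 4 - 1 = 3

3


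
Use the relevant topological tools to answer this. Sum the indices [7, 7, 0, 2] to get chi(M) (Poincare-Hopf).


Poincare-Hopf: chi(M) = sum of indices of zeros.
chi = (7) + (7) + (0) + (2) = 16

16


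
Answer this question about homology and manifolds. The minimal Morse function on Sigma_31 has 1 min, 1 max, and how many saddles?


A perfect Morse function has m_k = b_k.
For Sigma_31: b_0=1, b_1=2g=62, b_2=1.
Saddles m_1 = 2g = 62

62


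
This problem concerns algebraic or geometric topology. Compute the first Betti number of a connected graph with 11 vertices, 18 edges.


For a connected graph: rank(pi_1) = b_1 = E - V + 1 = 1 - chi.
chi = V - E = 11 - 18 = -7.
rank = 1 - (-7) = 18 - 11 + 1 = 8

8


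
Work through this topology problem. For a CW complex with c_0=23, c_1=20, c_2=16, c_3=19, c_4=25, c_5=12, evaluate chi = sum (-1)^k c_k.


chi = sum_k (-1)^k c_k.
= (-1)^0*23 + (-1)^1*20 + (-1)^2*16 + (-1)^3*19 + (-1)^4*25 + (-1)^5*12
= (23) + (-20) + (16) + (-19) + (25) + (-12)
= 13

13


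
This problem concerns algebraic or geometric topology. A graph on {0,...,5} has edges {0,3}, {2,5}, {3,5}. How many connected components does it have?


Run DFS/union-find over 6 vertices.
V = 6, E = 3.
Number of components = 3

3


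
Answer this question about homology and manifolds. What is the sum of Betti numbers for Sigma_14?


For Sigma_14: b_0 = 1, b_1 = 2g = 28, b_2 = 1.
Total = 1 + 28 + 1 = 30

30


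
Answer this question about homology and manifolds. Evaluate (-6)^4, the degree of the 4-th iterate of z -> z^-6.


deg(f) = -6. Degree is multiplicative: deg(f^4) = (deg f)^4.
deg(f^4) = (-6)^4 = 1296

1296


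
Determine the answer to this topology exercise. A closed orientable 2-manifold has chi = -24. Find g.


chi = 2 - 2g for closed orientable surfaces.
-24 = 2 - 2g
2g = 2 - (-24) = 26
g = 13

13


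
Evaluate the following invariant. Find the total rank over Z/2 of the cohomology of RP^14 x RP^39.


dim H^*(RP^n; Z/2) = n+1 (one Z/2 in each degree 0..n).
Total Betti number is multiplicative.
Total = (14+1) * (39+1) = 15 * 40 = 600

600


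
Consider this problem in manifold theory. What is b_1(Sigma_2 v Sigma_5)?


For a wedge: H_1(A v B) = H_1(A) + H_1(B).
b_1(Sigma_2) = 4, b_1(Sigma_5) = 10.
b_1 = 4 + 10 = 14

14


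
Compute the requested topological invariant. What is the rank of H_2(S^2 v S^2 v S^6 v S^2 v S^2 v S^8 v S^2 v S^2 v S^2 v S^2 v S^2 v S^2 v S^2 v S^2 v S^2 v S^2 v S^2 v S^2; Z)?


For a wedge of spheres, H_k (k>0) is free on one generator per sphere of dimension k.
Spheres of dimension 2: count = 16.
b_2 = 16

16


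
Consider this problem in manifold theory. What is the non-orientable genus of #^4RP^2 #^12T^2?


Since a >= 1, the sum is non-orientable; each T^2 can be replaced by RP^2 # RP^2 (since T^2#RP^2 = 3RP^2).
Total crosscaps k = 4 + 2*12 = 28.
Check via chi: chi = 4*1 + 12*0 - (4+12-1)*2 = -26 = 2 - k = -26. Consistent.

28


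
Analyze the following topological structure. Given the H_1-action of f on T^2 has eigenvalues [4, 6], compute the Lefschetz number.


For a torus self-map: L(f) = det(I - A) where A acts on H_1.
L(f) = (1-4) * (1-6) = -3 * -5 = 15

15


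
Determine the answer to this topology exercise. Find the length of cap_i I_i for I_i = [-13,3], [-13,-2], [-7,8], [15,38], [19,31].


Intersection = [max(a_i), min(b_i)] = [19, -2].
Since 19 > -2, the intersection is empty.
Length = 0

0


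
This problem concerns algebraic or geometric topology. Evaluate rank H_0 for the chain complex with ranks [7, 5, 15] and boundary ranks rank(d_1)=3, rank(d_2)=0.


rank H_k = rank(ker d_k) - rank(im d_{k+1}).
rank(ker d_0) = rank(C_0) - rank(d_0) = 7 - 0 = 7.
rank(im d_{0+1}) = 3.
rank H_0 = 7 - 3 = 4

4


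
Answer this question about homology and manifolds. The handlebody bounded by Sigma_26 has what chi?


A genus-g handlebody deformation retracts to a wedge of g circles.
chi(vee_g S^1) = 1 - g.
chi(H_26) = 1 - 26 = -25

-25


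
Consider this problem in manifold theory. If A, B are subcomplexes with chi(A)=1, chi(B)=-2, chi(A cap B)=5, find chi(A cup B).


chi(A cup B) = chi(A) + chi(B) - chi(A cap B)
= 1 + (-2) - (5)
= -6

-6


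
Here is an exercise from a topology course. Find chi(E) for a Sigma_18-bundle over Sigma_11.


For a fiber bundle F -> E -> B (with CW structure): chi(E) = chi(B) * chi(F).
chi(Sigma_11) = -20, chi(Sigma_18) = -34.
chi(E) = (-20) * (-34) = 680

680


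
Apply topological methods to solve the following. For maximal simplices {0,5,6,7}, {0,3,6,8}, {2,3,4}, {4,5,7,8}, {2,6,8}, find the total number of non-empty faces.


Each maximal simplex on m vertices has 2^m - 1 nonempty faces.
Take the union (dedupe shared faces).
Total distinct faces = 46

46


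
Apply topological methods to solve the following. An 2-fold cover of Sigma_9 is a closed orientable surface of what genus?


For an n-sheeted cover: chi(E) = n * chi(B).
chi(Sigma_9) = 2 - 2*9 = -16.
chi(E) = 2 * (-16) = -32.
genus(E) = (2 - chi(E))/2 = (2 - (-32))/2 = 34/2 = 17

17


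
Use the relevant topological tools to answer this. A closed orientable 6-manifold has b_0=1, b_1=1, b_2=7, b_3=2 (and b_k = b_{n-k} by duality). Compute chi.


By Poincare duality b_k = b_{6-k}, so full Betti numbers: b_0=1, b_1=1, b_2=7, b_3=2, b_4=7, b_5=1, b_6=1.
chi = sum (-1)^k b_k = 12

12


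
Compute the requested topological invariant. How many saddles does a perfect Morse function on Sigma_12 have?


A perfect Morse function has m_k = b_k.
For Sigma_12: b_0=1, b_1=2g=24, b_2=1.
Saddles m_1 = 2g = 24

24


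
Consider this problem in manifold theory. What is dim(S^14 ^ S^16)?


S^m ^ S^n = S^{m+n}.
k = 14 + 16 = 30

30


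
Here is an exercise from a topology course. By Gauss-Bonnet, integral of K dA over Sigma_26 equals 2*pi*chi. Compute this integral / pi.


Gauss-Bonnet: integral K dA = 2*pi*chi(M).
chi(Sigma_26) = 2 - 2*26 = -50.
(integral K dA)/pi = 2*chi = 2*(-50) = -100

-100


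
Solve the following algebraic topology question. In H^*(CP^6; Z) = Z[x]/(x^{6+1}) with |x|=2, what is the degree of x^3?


|x| = 2 in H^*(CP^n).
|x^3| = 3 * |x| = 3 * 2 = 6

6


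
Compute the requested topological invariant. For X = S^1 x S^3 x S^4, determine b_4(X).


Each S^d has Poincare polynomial 1 + t^d.
The product S^1 x S^3 x S^4 has Poincare polynomial prod(1+t^d_i).
Expanding: b_0=1, b_1=1, b_3=1, b_4=2, b_5=1, b_7=1, b_8=1.
b_4 = 2

2


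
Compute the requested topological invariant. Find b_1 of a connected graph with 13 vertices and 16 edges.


For a connected graph: rank(pi_1) = b_1 = E - V + 1 = 1 - chi.
chi = V - E = 13 - 16 = -3.
rank = 1 - (-3) = 16 - 13 + 1 = 4

4


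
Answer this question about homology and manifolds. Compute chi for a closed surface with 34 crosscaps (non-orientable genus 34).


For a non-orientable closed surface with k crosscaps: chi = 2 - k.
Here k = 34.
chi = 2 - 34 = -32

-32


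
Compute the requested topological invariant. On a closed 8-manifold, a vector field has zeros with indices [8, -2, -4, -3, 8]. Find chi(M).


Poincare-Hopf: chi(M) = sum of indices of zeros.
chi = (8) + (-2) + (-4) + (-3) + (8) = 7

7


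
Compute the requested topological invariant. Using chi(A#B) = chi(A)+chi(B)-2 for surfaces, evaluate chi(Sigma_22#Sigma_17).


chi(Sigma_22) = 2 - 2*22 = -42
chi(Sigma_17) = 2 - 2*17 = -32
For surfaces: chi(A#B) = chi(A) + chi(B) - 2.
chi = -42 + -32 - 2 = -76

-76


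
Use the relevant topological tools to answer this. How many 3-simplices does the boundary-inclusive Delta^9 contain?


Delta^9 has 9+1 vertices. A 3-face is a choice of 3+1 vertices.
f_3 = C(9+1, 3+1) = C(10,4) = 210

210


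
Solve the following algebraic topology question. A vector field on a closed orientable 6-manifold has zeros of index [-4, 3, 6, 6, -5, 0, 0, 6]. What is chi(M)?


Poincare-Hopf: chi(M) = sum of indices of zeros.
chi = (-4) + (3) + (6) + (6) + (-5) + (0) + (0) + (6) = 12

12


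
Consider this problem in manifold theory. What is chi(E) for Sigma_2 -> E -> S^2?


chi(S^2) = 2 (n even), chi(Sigma_2) = 2 - 2*2 = -2.
chi(E) = 2 * (-2) = -4

-4


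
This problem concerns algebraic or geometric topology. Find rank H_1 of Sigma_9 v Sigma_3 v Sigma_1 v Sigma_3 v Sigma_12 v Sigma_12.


For a wedge X v Y: reduced H_k(X v Y) = H_k(X) + H_k(Y).
Each Sigma_g contributes b_1 = 2g.
b_1 = 18 + 6 + 2 + 6 + 24 + 24 = 80

80


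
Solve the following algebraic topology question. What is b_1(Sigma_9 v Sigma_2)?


For a wedge: H_1(A v B) = H_1(A) + H_1(B).
b_1(Sigma_9) = 18, b_1(Sigma_2) = 4.
b_1 = 18 + 4 = 22

22


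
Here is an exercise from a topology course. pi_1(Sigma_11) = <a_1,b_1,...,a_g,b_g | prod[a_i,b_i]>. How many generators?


Standard presentation: pi_1(Sigma_g) = <a_1,b_1,...,a_g,b_g | [a_1,b_1]...[a_g,b_g] = 1>.
Number of generators = 2g = 2*11 = 22

22


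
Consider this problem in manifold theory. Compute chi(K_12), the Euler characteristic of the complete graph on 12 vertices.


K_12: V = 12, E = C(12,2) = 66.
chi = V - E = 12 - 66 = -54

-54


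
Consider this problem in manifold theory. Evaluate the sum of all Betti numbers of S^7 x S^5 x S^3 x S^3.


Total Betti number is multiplicative under products.
Each S^d (d>=1) has total Betti number 2.
There are 4 sphere factors.
Total = 2^4 = 16

16


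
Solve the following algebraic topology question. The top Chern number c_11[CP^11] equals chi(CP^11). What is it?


For any closed oriented manifold, <e(TM),[M]> = chi(M).
chi(CP^11) = 11+1 = 12

12


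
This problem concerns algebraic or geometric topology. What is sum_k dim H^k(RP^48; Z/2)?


H^k(RP^48; Z/2) = Z/2 for each 0 <= k <= 48.
Total dimension = 48 + 1 = 49

49


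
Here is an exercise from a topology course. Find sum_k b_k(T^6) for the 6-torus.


b_k(T^6) = C(6,k), so the sum over k is sum_k C(6,k) = 2^6.
Total = 2^6 = 64

64


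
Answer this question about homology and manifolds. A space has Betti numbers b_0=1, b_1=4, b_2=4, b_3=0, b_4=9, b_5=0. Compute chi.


chi = sum_k (-1)^k b_k.
= (1) + (-4) + (4) + (0) + (9) + (0)
= 10

10


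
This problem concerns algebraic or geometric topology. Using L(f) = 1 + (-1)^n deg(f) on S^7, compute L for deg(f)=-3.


On S^7: L(f) = tr(f_0*) + (-1)^7 tr(f_7*) = 1 + (-1)^7 * deg(f).
L(f) = 1 + (-1)^7 * -3 = 1 + 3 = 4

4


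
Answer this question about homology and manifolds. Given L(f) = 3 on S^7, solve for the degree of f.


L(f) = 1 + (-1)^7 deg(f) on S^7.
3 = 1 + (-1)^7 * deg(f)
(-1)^7 * deg(f) = 2
deg(f) = -2

-2


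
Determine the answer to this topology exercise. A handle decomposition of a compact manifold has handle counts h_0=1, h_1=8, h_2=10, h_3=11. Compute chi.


Handles of index k contribute (-1)^k to chi (same as CW cells).
chi = (1) + (-8) + (10) + (-11) = -8

-8


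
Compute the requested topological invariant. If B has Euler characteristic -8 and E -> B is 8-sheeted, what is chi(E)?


For a finite covering: chi(E) = (number of sheets) * chi(B).
chi(E) = 8 * (-8) = -64

-64


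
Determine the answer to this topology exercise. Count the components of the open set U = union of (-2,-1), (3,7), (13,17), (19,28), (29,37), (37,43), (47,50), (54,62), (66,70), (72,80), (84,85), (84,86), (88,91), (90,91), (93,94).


Sort and merge overlapping open intervals.
Merged: (-2,-1), (3,7), (13,17), (19,28), (29,37), (37,43), (47,50), (54,62), (66,70), (72,80), (84,86), (88,91), (93,94).
Number of components = 13

13


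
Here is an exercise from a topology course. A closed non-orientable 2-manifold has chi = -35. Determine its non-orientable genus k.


chi = 2 - k for closed non-orientable surfaces with k crosscaps.
-35 = 2 - k
k = 2 - (-35) = 37

37


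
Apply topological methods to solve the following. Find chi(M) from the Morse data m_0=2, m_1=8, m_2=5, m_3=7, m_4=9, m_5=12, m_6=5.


Morse theory: chi(M) = sum_k (-1)^k m_k where m_k = #(index-k critical points).
= (2) + (-8) + (5) + (-7) + (9) + (-12) + (5) = -6

-6


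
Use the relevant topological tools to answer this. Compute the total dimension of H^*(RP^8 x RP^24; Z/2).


dim H^*(RP^n; Z/2) = n+1 (one Z/2 in each degree 0..n).
Total Betti number is multiplicative.
Total = (8+1) * (24+1) = 9 * 25 = 225

225


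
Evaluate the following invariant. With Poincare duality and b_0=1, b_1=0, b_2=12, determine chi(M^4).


By Poincare duality b_k = b_{4-k}, so full Betti numbers: b_0=1, b_1=0, b_2=12, b_3=0, b_4=1.
chi = sum (-1)^k b_k = 14

14


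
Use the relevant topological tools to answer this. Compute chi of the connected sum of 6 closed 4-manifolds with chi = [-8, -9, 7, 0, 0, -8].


For n-manifolds: chi(A#B) = chi(A) + chi(B) - chi(S^4).
chi(S^4) = 1 + (-1)^4 = 2.
chi(#) = (sum chi_i) - (6-1)*chi(S^4) = -18 - 5*2 = -28

-28


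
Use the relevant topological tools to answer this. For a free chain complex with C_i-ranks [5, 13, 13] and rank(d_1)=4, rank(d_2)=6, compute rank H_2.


rank H_k = rank(ker d_k) - rank(im d_{k+1}).
rank(ker d_2) = rank(C_2) - rank(d_2) = 13 - 6 = 7.
rank(im d_{2+1}) = 0.
rank H_2 = 7 - 0 = 7

7


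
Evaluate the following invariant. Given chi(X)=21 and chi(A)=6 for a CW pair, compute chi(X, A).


Relative Euler characteristic: chi(X, A) = chi(X) - chi(A).
= 21 - (6) = 15

15


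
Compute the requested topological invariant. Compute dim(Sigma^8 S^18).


Each suspension raises dimension by 1: Sigma S^n = S^{n+1}.
Sigma^8 S^18 = S^{18+8} = S^26

26


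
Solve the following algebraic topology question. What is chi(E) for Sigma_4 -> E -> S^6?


chi(S^6) = 2 (n even), chi(Sigma_4) = 2 - 2*4 = -6.
chi(E) = 2 * (-6) = -12

-12


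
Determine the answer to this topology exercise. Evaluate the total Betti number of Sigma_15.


For Sigma_15: b_0 = 1, b_1 = 2g = 30, b_2 = 1.
Total = 1 + 30 + 1 = 32

32


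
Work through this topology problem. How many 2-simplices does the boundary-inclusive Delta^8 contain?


Delta^8 has 8+1 vertices. A 2-face is a choice of 2+1 vertices.
f_2 = C(8+1, 2+1) = C(9,3) = 84

84


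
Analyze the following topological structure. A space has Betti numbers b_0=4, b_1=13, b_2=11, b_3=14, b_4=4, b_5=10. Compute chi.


chi = sum_k (-1)^k b_k.
= (4) + (-13) + (11) + (-14) + (4) + (-10)
= -18

-18


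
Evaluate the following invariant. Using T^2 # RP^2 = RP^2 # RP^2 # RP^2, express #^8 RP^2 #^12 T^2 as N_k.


Since a >= 1, the sum is non-orientable; each T^2 can be replaced by RP^2 # RP^2 (since T^2#RP^2 = 3RP^2).
Total crosscaps k = 8 + 2*12 = 32.
Check via chi: chi = 8*1 + 12*0 - (8+12-1)*2 = -30 = 2 - k = -30. Consistent.

32


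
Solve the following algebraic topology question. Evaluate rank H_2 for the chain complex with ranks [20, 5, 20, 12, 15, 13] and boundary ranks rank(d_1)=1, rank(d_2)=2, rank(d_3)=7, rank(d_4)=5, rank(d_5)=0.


rank H_k = rank(ker d_k) - rank(im d_{k+1}).
rank(ker d_2) = rank(C_2) - rank(d_2) = 20 - 2 = 18.
rank(im d_{2+1}) = 7.
rank H_2 = 18 - 7 = 11

11


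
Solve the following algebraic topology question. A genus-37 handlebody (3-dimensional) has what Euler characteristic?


A genus-g handlebody deformation retracts to a wedge of g circles.
chi(vee_g S^1) = 1 - g.
chi(H_37) = 1 - 37 = -36

-36


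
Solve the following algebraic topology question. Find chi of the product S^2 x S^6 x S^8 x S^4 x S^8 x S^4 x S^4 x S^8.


chi is multiplicative: chi(X x Y) = chi(X) chi(Y).
Each even-dim sphere has chi = 2. There are 8 factors.
chi = 2^8 = 256

256


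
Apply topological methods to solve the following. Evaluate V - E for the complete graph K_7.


K_7: V = 7, E = C(7,2) = 21.
chi = V - E = 7 - 21 = -14

-14


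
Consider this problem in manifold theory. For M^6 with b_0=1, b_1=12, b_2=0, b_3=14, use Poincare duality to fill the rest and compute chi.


By Poincare duality b_k = b_{6-k}, so full Betti numbers: b_0=1, b_1=12, b_2=0, b_3=14, b_4=0, b_5=12, b_6=1.
chi = sum (-1)^k b_k = -36

-36


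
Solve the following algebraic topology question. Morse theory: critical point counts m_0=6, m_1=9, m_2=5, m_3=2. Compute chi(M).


Morse theory: chi(M) = sum_k (-1)^k m_k where m_k = #(index-k critical points).
= (6) + (-9) + (5) + (-2) = 0

0


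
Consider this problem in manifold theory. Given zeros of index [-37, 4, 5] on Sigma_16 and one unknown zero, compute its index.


Poincare-Hopf: sum of indices = chi(M).
chi(Sigma_16) = 2 - 2*16 = -30.
Sum of known indices = -28.
x = chi - (sum known) = -30 - (-28) = -2

-2


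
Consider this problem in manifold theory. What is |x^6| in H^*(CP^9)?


|x| = 2 in H^*(CP^n).
|x^6| = 6 * |x| = 6 * 2 = 12

12


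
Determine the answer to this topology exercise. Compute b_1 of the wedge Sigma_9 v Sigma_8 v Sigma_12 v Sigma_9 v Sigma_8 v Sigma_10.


For a wedge X v Y: reduced H_k(X v Y) = H_k(X) + H_k(Y).
Each Sigma_g contributes b_1 = 2g.
b_1 = 18 + 16 + 24 + 18 + 16 + 20 = 112

112


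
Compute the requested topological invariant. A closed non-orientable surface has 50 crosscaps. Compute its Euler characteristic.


For a non-orientable closed surface with k crosscaps: chi = 2 - k.
Here k = 50.
chi = 2 - 50 = -48

-48


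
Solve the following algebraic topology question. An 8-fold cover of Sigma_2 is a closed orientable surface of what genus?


For an n-sheeted cover: chi(E) = n * chi(B).
chi(Sigma_2) = 2 - 2*2 = -2.
chi(E) = 8 * (-2) = -16.
genus(E) = (2 - chi(E))/2 = (2 - (-16))/2 = 18/2 = 9

9


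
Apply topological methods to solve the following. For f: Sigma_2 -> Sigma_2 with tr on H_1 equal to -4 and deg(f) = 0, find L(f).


L(f) = tr(f_0*) - tr(f_1*) + tr(f_2*).
= 1 - (-4) + (0)
= 5

5


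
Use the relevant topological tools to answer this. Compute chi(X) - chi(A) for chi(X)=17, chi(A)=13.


Relative Euler characteristic: chi(X, A) = chi(X) - chi(A).
= 17 - (13) = 4

4


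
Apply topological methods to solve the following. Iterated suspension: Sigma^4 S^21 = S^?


Each suspension raises dimension by 1: Sigma S^n = S^{n+1}.
Sigma^4 S^21 = S^{21+4} = S^25

25


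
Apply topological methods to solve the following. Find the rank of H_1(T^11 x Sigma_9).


pi_1(A x B) = pi_1(A) x pi_1(B); rank of abelianization = b_1.
b_1(T^11) = 11, b_1(Sigma_9) = 2*9 = 18.
b_1(product) = 11 + 18 = 29

29


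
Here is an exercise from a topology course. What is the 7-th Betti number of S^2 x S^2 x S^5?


Each S^d has Poincare polynomial 1 + t^d.
The product S^2 x S^2 x S^5 has Poincare polynomial prod(1+t^d_i).
Expanding: b_0=1, b_2=2, b_4=1, b_5=1, b_7=2, b_9=1.
b_7 = 2

2


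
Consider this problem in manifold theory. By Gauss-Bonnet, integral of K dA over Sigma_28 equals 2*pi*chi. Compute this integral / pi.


Gauss-Bonnet: integral K dA = 2*pi*chi(M).
chi(Sigma_28) = 2 - 2*28 = -54.
(integral K dA)/pi = 2*chi = 2*(-54) = -108

-108


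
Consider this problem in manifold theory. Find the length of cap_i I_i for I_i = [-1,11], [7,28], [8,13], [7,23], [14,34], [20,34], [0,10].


Intersection = [max(a_i), min(b_i)] = [20, 10].
Since 20 > 10, the intersection is empty.
Length = 0

0


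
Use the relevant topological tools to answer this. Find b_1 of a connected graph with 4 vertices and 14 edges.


For a connected graph: rank(pi_1) = b_1 = E - V + 1 = 1 - chi.
chi = V - E = 4 - 14 = -10.
rank = 1 - (-10) = 14 - 4 + 1 = 11

11


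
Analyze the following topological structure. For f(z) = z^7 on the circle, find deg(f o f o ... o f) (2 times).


deg(f) = 7. Degree is multiplicative: deg(f^2) = (deg f)^2.
deg(f^2) = (7)^2 = 49

49


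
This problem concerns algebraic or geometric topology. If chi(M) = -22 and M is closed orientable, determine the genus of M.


chi = 2 - 2g for closed orientable surfaces.
-22 = 2 - 2g
2g = 2 - (-22) = 24
g = 12

12


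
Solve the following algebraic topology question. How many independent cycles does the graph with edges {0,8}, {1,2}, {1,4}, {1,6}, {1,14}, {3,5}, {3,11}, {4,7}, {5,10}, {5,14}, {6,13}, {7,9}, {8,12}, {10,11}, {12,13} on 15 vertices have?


b_1 = E - V + (number of components).
E = 15, V = 15, components = 1.
b_1 = 15 - 15 + 1 = 1

1


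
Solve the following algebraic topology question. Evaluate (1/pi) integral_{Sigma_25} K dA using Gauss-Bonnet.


Gauss-Bonnet: integral K dA = 2*pi*chi(M).
chi(Sigma_25) = 2 - 2*25 = -48.
(integral K dA)/pi = 2*chi = 2*(-48) = -96

-96


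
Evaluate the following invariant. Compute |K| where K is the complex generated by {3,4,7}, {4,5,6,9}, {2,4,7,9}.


Each maximal simplex on m vertices has 2^m - 1 nonempty faces.
Take the union (dedupe shared faces).
Total distinct faces = 31

31


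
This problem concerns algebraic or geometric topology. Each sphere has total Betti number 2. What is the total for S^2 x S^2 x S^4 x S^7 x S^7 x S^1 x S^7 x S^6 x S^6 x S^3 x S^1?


Total Betti number is multiplicative under products.
Each S^d (d>=1) has total Betti number 2.
There are 11 sphere factors.
Total = 2^11 = 2048

2048


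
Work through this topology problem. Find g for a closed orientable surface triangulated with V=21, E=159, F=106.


chi = V - E + F = 21 - 159 + 106 = -32
For orientable closed surface: chi = 2 - 2g, so g = (2 - chi)/2.
g = (2 - (-32)) / 2 = 34 / 2 = 17

17


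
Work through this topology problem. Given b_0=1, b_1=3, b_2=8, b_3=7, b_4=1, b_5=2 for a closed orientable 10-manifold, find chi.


By Poincare duality b_k = b_{10-k}, so full Betti numbers: b_0=1, b_1=3, b_2=8, b_3=7, b_4=1, b_5=2, b_6=1, b_7=7, b_8=8, b_9=3, b_10=1.
chi = sum (-1)^k b_k = -2

-2


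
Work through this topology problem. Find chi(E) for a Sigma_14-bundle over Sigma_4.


For a fiber bundle F -> E -> B (with CW structure): chi(E) = chi(B) * chi(F).
chi(Sigma_4) = -6, chi(Sigma_14) = -26.
chi(E) = (-6) * (-26) = 156

156


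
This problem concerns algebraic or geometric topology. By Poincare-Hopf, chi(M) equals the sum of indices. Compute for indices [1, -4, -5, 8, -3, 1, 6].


Poincare-Hopf: chi(M) = sum of indices of zeros.
chi = (1) + (-4) + (-5) + (8) + (-3) + (1) + (6) = 4

4


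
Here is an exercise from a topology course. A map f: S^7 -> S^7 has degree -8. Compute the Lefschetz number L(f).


On S^7: L(f) = tr(f_0*) + (-1)^7 tr(f_7*) = 1 + (-1)^7 * deg(f).
L(f) = 1 + (-1)^7 * -8 = 1 + 8 = 9

9


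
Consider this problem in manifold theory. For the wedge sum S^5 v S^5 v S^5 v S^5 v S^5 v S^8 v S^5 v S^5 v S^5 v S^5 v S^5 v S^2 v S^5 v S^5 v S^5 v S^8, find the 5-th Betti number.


For a wedge of spheres, H_k (k>0) is free on one generator per sphere of dimension k.
Spheres of dimension 5: count = 13.
b_5 = 13

13


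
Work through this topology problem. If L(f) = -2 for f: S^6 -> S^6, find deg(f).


L(f) = 1 + (-1)^6 deg(f) on S^6.
-2 = 1 + (-1)^6 * deg(f)
(-1)^6 * deg(f) = -3
deg(f) = -3

-3


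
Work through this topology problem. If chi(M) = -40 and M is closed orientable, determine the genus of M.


chi = 2 - 2g for closed orientable surfaces.
-40 = 2 - 2g
2g = 2 - (-40) = 42
g = 21

21


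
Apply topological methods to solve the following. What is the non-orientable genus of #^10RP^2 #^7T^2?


Since a >= 1, the sum is non-orientable; each T^2 can be replaced by RP^2 # RP^2 (since T^2#RP^2 = 3RP^2).
Total crosscaps k = 10 + 2*7 = 24.
Check via chi: chi = 10*1 + 7*0 - (10+7-1)*2 = -22 = 2 - k = -22. Consistent.

24


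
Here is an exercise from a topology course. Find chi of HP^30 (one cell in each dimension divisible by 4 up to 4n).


HP^30 has one cell in each dimension 0, 4, ..., 4*30 (30+1 cells, all even-dim).
chi = 30 + 1 = 31

31


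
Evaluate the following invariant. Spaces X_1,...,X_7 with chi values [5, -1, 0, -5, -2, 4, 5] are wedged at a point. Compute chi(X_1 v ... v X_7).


chi(A v B) = chi(A) + chi(B) - 1 (one point identified).
For 7 spaces: chi = (sum chi_i) - (7 - 1).
sum = 6; chi = 6 - 6 = 0

0


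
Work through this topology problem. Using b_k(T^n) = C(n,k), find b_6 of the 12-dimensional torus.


By the Kunneth formula, b_k(T^n) = C(n,k).
b_6(T^12) = C(12,6).
C(12,6) = 12!/(6!*6!) = 924

924


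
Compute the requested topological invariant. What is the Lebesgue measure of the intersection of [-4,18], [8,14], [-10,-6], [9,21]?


Intersection = [max(a_i), min(b_i)] = [9, -6].
Since 9 > -6, the intersection is empty.
Length = 0

0


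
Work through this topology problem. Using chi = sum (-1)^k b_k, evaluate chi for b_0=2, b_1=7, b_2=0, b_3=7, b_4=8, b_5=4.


chi = sum_k (-1)^k b_k.
= (2) + (-7) + (0) + (-7) + (8) + (-4)
= -8

-8


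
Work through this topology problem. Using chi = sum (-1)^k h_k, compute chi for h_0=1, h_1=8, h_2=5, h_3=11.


Handles of index k contribute (-1)^k to chi (same as CW cells).
chi = (1) + (-8) + (5) + (-11) = -13

-13


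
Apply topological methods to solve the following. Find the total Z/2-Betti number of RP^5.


H^k(RP^5; Z/2) = Z/2 for each 0 <= k <= 5.
Total dimension = 5 + 1 = 6

6


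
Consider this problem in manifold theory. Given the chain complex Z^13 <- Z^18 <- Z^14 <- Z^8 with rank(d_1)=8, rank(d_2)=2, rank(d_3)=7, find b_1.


rank H_k = rank(ker d_k) - rank(im d_{k+1}).
rank(ker d_1) = rank(C_1) - rank(d_1) = 18 - 8 = 10.
rank(im d_{1+1}) = 2.
rank H_1 = 10 - 2 = 8

8


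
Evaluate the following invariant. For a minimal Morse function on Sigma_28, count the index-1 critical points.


A perfect Morse function has m_k = b_k.
For Sigma_28: b_0=1, b_1=2g=56, b_2=1.
Saddles m_1 = 2g = 56

56


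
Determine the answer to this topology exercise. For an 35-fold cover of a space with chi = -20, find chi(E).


For a finite covering: chi(E) = (number of sheets) * chi(B).
chi(E) = 35 * (-20) = -700

-700


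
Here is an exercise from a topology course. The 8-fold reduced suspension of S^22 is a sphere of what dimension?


Each suspension raises dimension by 1: Sigma S^n = S^{n+1}.
Sigma^8 S^22 = S^{22+8} = S^30

30


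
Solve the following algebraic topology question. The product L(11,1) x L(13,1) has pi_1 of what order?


pi_1(X x Y) = pi_1(X) x pi_1(Y).
pi_1(L(11,1)) = Z/11, pi_1(L(13,1)) = Z/13.
|Z/11 x Z/13| = 11 * 13 = 143

143


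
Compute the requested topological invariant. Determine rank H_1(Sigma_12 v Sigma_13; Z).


For a wedge: H_1(A v B) = H_1(A) + H_1(B).
b_1(Sigma_12) = 24, b_1(Sigma_13) = 26.
b_1 = 24 + 26 = 50

50


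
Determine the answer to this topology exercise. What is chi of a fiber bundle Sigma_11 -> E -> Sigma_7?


For a fiber bundle F -> E -> B (with CW structure): chi(E) = chi(B) * chi(F).
chi(Sigma_7) = -12, chi(Sigma_11) = -20.
chi(E) = (-12) * (-20) = 240

240


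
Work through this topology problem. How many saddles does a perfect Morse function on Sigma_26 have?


A perfect Morse function has m_k = b_k.
For Sigma_26: b_0=1, b_1=2g=52, b_2=1.
Saddles m_1 = 2g = 52

52


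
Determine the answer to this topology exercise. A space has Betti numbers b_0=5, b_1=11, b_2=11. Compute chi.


chi = sum_k (-1)^k b_k.
= (5) + (-11) + (11)
= 5

5


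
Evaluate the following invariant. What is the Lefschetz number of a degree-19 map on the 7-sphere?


On S^7: L(f) = tr(f_0*) + (-1)^7 tr(f_7*) = 1 + (-1)^7 * deg(f).
L(f) = 1 + (-1)^7 * 19 = 1 + -19 = -18

-18


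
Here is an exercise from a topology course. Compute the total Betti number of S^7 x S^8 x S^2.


Total Betti number is multiplicative under products.
Each S^d (d>=1) has total Betti number 2.
There are 3 sphere factors.
Total = 2^3 = 8

8


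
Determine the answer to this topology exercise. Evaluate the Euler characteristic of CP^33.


CP^33 has one cell in each even dimension 0, 2, ..., 2*33 (33+1 cells total).
All cells are even-dimensional, so chi = number of cells.
chi = 33 + 1 = 34

34


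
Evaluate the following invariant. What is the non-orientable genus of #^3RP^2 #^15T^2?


Since a >= 1, the sum is non-orientable; each T^2 can be replaced by RP^2 # RP^2 (since T^2#RP^2 = 3RP^2).
Total crosscaps k = 3 + 2*15 = 33.
Check via chi: chi = 3*1 + 15*0 - (3+15-1)*2 = -31 = 2 - k = -31. Consistent.

33


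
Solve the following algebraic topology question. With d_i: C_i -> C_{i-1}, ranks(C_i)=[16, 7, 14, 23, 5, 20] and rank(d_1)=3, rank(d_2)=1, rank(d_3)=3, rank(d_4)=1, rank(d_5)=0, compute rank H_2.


rank H_k = rank(ker d_k) - rank(im d_{k+1}).
rank(ker d_2) = rank(C_2) - rank(d_2) = 14 - 1 = 13.
rank(im d_{2+1}) = 3.
rank H_2 = 13 - 3 = 10

10


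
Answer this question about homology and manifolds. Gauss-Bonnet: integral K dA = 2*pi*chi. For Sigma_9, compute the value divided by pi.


Gauss-Bonnet: integral K dA = 2*pi*chi(M).
chi(Sigma_9) = 2 - 2*9 = -16.
(integral K dA)/pi = 2*chi = 2*(-16) = -32

-32


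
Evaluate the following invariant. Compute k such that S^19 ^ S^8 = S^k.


S^m ^ S^n = S^{m+n}.
k = 19 + 8 = 27

27


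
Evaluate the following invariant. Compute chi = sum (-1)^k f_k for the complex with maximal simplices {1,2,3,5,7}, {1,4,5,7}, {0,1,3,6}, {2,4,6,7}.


Enumerate all faces; f-vector: f_0=8, f_1=22, f_2=21, f_3=8, f_4=1.
chi = sum (-1)^k f_k = 0

0


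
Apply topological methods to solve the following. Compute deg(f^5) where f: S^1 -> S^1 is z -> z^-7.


deg(f) = -7. Degree is multiplicative: deg(f^5) = (deg f)^5.
deg(f^5) = (-7)^5 = -16807

-16807


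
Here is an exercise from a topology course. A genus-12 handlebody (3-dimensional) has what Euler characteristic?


A genus-g handlebody deformation retracts to a wedge of g circles.
chi(vee_g S^1) = 1 - g.
chi(H_12) = 1 - 12 = -11

-11


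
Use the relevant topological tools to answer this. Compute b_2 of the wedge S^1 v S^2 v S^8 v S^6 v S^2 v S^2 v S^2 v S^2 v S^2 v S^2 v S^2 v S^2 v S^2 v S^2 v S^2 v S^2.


For a wedge of spheres, H_k (k>0) is free on one generator per sphere of dimension k.
Spheres of dimension 2: count = 13.
b_2 = 13

13


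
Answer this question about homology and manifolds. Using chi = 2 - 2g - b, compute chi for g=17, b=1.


For a compact orientable surface with genus g and b boundary components: chi = 2 - 2g - b.
chi = 2 - 2*17 - 1 = 2 - 34 - 1 = -33

-33


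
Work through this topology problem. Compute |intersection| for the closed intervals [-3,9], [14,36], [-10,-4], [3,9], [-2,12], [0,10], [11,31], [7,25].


Intersection = [max(a_i), min(b_i)] = [14, -4].
Since 14 > -4, the intersection is empty.
Length = 0

0


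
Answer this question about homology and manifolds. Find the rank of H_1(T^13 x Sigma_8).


pi_1(A x B) = pi_1(A) x pi_1(B); rank of abelianization = b_1.
b_1(T^13) = 13, b_1(Sigma_8) = 2*8 = 16.
b_1(product) = 13 + 16 = 29

29


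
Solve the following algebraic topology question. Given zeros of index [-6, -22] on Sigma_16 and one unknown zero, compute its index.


Poincare-Hopf: sum of indices = chi(M).
chi(Sigma_16) = 2 - 2*16 = -30.
Sum of known indices = -28.
x = chi - (sum known) = -30 - (-28) = -2

-2


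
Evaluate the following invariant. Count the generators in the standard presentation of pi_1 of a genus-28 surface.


Standard presentation: pi_1(Sigma_g) = <a_1,b_1,...,a_g,b_g | [a_1,b_1]...[a_g,b_g] = 1>.
Number of generators = 2g = 2*28 = 56

56


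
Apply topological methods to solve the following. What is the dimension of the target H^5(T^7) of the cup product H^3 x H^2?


Cup product: H^p x H^q -> H^{p+q}; here p+q = 3+2 = 5.
rank H^k(T^n) = C(n,k).
C(7,5) = 21

21


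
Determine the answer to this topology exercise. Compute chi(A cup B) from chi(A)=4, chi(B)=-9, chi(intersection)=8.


chi(A cup B) = chi(A) + chi(B) - chi(A cap B)
= 4 + (-9) - (8)
= -13

-13


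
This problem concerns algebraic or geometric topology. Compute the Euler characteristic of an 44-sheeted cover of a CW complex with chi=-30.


For a finite covering: chi(E) = (number of sheets) * chi(B).
chi(E) = 44 * (-30) = -1320

-1320


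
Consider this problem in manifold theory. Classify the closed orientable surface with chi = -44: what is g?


chi = 2 - 2g for closed orientable surfaces.
-44 = 2 - 2g
2g = 2 - (-44) = 46
g = 23

23


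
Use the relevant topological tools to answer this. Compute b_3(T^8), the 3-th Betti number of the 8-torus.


By the Kunneth formula, b_k(T^n) = C(n,k).
b_3(T^8) = C(8,3).
C(8,3) = 8!/(3!*5!) = 56

56


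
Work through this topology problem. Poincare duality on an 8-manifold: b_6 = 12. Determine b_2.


Poincare duality for closed orientable n-manifolds: b_k = b_{n-k}.
Here n = 8, so b_2 = b_6 = 12

12


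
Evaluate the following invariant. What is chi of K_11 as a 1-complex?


K_11: V = 11, E = C(11,2) = 55.
chi = V - E = 11 - 55 = -44

-44


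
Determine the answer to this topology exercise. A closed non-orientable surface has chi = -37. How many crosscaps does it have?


chi = 2 - k for closed non-orientable surfaces with k crosscaps.
-37 = 2 - k
k = 2 - (-37) = 39

39


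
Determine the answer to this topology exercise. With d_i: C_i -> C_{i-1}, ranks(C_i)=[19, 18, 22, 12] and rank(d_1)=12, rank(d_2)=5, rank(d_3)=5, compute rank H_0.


rank H_k = rank(ker d_k) - rank(im d_{k+1}).
rank(ker d_0) = rank(C_0) - rank(d_0) = 19 - 0 = 19.
rank(im d_{0+1}) = 12.
rank H_0 = 19 - 12 = 7

7


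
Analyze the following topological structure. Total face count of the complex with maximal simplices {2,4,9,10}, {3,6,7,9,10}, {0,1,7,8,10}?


Each maximal simplex on m vertices has 2^m - 1 nonempty faces.
Take the union (dedupe shared faces).
Total distinct faces = 71

71


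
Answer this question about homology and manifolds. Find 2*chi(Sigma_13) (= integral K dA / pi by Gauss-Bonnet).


Gauss-Bonnet: integral K dA = 2*pi*chi(M).
chi(Sigma_13) = 2 - 2*13 = -24.
(integral K dA)/pi = 2*chi = 2*(-24) = -48

-48


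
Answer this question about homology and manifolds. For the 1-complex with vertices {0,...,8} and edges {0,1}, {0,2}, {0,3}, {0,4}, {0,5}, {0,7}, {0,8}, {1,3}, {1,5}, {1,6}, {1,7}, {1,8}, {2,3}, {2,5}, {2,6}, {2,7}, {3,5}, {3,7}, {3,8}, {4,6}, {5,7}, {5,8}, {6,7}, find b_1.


b_1 = E - V + (number of components).
E = 23, V = 9, components = 1.
b_1 = 23 - 9 + 1 = 15

15


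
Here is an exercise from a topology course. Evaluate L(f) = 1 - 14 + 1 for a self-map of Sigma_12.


L(f) = tr(f_0*) - tr(f_1*) + tr(f_2*).
= 1 - (14) + (1)
= -12

-12


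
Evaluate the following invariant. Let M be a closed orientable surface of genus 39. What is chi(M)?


For a closed orientable surface of genus g: chi = 2 - 2g.
Here g = 39.
chi = 2 - 2*39 = 2 - 78 = -76

-76


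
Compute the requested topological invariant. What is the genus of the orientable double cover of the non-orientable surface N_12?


chi(N_12) = 2 - 12 = -10.
Double cover: chi(Sigma_g) = 2 * chi(N_12) = 2*(-10) = -20.
2 - 2g = -20, so g = (2 - (-20))/2 = 22/2 = 11

11


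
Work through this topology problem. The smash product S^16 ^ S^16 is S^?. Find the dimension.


S^m ^ S^n = S^{m+n}.
k = 16 + 16 = 32

32


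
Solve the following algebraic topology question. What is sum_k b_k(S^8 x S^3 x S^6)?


Total Betti number is multiplicative under products.
Each S^d (d>=1) has total Betti number 2.
There are 3 sphere factors.
Total = 2^3 = 8

8


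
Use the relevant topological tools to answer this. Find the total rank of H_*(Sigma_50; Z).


For Sigma_50: b_0 = 1, b_1 = 2g = 100, b_2 = 1.
Total = 1 + 100 + 1 = 102

102


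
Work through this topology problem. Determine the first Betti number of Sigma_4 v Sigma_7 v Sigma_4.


For a wedge X v Y: reduced H_k(X v Y) = H_k(X) + H_k(Y).
Each Sigma_g contributes b_1 = 2g.
b_1 = 8 + 14 + 8 = 30

30


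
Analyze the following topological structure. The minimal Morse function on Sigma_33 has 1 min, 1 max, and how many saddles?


A perfect Morse function has m_k = b_k.
For Sigma_33: b_0=1, b_1=2g=66, b_2=1.
Saddles m_1 = 2g = 66

66


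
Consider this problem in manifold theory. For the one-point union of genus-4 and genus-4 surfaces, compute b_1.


For a wedge: H_1(A v B) = H_1(A) + H_1(B).
b_1(Sigma_4) = 8, b_1(Sigma_4) = 8.
b_1 = 8 + 8 = 16

16


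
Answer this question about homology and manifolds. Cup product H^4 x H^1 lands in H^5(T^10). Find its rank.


Cup product: H^p x H^q -> H^{p+q}; here p+q = 4+1 = 5.
rank H^k(T^n) = C(n,k).
C(10,5) = 252

252


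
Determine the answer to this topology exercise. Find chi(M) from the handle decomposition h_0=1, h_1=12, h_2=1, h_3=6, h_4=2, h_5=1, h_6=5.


Handles of index k contribute (-1)^k to chi (same as CW cells).
chi = (1) + (-12) + (1) + (-6) + (2) + (-1) + (5) = -10

-10


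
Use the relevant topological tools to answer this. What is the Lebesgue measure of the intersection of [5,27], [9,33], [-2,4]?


Intersection = [max(a_i), min(b_i)] = [9, 4].
Since 9 > 4, the intersection is empty.
Length = 0

0
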